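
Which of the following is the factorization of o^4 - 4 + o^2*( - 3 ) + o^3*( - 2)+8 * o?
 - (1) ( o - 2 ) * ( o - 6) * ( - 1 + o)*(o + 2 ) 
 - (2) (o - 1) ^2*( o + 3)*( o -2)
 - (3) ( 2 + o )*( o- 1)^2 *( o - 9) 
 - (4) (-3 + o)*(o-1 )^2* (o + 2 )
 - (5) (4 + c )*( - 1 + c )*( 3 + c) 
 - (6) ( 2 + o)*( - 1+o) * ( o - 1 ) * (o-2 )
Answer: 6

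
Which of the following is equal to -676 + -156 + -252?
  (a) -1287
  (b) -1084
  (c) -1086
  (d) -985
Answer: b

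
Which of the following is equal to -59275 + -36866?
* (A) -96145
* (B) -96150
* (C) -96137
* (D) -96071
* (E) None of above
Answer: E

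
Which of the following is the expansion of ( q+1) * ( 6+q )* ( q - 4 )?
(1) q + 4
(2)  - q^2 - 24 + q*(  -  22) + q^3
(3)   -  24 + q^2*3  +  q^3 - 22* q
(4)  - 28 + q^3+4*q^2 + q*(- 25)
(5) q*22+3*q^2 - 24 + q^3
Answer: 3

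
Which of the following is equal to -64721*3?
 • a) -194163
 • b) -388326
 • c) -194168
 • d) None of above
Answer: a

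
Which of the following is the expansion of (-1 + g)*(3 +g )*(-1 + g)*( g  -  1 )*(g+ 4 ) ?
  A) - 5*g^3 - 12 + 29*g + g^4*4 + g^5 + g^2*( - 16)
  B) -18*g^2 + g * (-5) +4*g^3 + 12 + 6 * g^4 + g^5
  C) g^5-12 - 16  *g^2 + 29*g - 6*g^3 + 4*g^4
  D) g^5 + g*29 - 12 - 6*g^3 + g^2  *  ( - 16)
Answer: C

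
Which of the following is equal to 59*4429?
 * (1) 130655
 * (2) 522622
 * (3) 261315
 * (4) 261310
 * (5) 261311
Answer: 5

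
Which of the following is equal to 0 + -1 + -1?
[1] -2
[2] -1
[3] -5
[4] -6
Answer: 1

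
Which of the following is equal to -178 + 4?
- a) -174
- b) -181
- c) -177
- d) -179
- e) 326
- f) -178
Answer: a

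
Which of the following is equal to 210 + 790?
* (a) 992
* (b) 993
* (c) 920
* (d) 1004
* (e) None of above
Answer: e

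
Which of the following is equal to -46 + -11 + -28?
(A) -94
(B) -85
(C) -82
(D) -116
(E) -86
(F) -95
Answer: B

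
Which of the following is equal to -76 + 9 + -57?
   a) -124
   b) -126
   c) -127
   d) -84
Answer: a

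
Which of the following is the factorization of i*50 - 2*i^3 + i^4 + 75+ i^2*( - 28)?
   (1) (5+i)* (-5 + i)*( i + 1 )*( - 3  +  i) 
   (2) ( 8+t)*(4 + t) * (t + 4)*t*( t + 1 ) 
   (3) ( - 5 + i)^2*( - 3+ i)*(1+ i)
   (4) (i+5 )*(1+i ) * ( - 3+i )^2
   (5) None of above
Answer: 1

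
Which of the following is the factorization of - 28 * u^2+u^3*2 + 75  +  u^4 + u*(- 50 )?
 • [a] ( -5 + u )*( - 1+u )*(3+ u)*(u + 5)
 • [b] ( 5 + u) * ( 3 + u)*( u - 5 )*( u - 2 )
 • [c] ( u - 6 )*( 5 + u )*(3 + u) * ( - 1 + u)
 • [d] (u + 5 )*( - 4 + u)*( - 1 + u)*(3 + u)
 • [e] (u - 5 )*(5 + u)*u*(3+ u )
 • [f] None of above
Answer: a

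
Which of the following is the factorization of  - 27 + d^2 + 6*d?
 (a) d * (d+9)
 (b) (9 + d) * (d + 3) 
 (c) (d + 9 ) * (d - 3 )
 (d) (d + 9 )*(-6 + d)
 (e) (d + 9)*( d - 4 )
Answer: c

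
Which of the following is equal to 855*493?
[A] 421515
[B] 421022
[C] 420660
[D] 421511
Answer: A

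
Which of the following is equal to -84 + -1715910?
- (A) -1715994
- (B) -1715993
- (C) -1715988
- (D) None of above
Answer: A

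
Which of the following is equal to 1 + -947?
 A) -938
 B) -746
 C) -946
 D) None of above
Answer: C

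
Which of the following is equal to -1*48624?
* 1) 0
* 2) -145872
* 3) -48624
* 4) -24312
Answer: 3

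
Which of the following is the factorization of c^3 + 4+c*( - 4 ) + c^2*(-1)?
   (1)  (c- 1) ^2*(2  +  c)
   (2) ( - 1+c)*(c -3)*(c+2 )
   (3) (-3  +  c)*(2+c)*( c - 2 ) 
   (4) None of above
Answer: 4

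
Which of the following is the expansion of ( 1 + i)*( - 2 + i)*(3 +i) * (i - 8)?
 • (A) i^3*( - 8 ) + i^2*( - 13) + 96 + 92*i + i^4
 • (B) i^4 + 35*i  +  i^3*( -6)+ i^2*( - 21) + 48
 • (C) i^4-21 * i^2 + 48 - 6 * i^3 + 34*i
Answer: C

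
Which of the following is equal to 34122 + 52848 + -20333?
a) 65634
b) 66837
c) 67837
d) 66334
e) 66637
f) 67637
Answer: e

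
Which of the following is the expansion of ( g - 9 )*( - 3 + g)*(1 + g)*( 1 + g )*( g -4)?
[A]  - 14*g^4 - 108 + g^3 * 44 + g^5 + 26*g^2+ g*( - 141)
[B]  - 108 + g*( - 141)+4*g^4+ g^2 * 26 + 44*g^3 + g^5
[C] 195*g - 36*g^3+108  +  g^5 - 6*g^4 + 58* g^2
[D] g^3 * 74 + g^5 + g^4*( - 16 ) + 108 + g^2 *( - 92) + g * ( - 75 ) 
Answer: A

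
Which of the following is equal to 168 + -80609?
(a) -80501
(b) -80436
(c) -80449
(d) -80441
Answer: d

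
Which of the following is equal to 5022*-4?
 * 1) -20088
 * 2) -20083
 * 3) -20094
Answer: 1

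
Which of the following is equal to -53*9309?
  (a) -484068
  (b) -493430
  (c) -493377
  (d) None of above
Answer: c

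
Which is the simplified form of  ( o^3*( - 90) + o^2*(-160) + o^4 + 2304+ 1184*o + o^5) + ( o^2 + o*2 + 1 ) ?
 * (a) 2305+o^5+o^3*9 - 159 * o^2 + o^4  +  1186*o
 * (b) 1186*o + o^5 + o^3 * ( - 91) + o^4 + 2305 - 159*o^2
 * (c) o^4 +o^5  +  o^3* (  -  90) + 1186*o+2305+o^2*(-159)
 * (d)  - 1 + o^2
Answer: c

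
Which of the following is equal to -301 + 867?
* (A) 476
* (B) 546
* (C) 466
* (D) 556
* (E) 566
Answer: E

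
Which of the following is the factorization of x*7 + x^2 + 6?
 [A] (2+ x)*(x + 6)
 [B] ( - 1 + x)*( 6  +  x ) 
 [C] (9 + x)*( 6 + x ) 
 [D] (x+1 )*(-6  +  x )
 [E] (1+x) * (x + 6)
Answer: E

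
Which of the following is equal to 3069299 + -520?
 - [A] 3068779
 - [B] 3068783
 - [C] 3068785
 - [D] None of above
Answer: A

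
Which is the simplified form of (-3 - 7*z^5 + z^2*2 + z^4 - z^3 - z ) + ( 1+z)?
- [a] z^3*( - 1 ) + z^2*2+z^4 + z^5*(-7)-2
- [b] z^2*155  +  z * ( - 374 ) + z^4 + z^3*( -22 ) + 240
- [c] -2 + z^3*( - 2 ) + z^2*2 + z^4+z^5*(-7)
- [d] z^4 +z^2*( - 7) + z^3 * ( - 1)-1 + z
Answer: a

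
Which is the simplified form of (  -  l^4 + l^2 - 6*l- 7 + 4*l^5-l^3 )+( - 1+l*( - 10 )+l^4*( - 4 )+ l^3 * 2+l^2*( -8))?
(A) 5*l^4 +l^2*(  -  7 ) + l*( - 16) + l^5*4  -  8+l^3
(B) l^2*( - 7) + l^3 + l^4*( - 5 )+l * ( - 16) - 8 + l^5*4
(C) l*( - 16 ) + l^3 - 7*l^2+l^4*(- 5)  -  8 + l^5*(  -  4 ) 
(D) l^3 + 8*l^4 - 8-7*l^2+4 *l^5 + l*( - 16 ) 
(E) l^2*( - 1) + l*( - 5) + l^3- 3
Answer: B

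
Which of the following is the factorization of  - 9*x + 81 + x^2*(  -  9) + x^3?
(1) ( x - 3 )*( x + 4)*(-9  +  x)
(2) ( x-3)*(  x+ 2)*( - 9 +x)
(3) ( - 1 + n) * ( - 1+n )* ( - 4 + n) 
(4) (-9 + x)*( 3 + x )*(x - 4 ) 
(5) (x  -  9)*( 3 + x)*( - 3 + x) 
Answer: 5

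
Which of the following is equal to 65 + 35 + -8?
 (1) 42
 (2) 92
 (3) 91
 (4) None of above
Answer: 2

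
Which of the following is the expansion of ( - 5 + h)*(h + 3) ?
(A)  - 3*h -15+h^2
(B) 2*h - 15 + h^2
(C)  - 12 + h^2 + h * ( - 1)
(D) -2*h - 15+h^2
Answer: D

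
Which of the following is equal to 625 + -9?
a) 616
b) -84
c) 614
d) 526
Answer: a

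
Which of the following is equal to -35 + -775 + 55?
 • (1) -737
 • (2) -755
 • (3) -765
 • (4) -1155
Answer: 2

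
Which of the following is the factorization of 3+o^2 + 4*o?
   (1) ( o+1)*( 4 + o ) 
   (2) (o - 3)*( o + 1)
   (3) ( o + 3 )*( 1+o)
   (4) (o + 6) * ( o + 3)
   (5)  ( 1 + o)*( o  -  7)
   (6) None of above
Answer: 3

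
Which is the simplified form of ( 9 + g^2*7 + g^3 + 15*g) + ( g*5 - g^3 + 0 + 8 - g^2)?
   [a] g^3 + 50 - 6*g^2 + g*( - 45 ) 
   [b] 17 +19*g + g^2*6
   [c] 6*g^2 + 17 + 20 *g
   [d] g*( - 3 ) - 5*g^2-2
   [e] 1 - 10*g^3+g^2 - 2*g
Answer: c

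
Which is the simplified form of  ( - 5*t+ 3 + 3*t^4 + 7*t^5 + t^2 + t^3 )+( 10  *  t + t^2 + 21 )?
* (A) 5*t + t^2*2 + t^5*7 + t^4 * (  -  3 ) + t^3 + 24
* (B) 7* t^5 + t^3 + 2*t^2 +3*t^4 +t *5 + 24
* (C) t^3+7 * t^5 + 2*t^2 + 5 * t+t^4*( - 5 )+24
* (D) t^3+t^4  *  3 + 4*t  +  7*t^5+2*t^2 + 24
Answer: B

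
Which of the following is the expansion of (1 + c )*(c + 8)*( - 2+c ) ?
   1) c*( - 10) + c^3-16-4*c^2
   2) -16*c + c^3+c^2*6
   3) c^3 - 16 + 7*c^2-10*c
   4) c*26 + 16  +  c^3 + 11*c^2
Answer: 3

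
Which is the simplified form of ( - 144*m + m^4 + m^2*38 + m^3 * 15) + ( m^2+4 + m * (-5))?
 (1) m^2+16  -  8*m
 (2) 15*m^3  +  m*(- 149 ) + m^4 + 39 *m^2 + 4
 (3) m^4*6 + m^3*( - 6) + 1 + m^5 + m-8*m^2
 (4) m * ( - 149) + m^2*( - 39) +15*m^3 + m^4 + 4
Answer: 2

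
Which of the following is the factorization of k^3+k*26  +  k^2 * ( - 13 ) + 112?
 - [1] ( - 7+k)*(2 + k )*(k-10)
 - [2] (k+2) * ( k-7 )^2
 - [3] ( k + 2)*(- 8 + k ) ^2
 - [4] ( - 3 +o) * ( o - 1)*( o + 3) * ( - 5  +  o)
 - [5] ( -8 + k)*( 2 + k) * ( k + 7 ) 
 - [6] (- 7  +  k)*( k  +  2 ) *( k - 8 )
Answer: 6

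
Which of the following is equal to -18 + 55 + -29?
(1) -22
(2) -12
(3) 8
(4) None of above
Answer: 3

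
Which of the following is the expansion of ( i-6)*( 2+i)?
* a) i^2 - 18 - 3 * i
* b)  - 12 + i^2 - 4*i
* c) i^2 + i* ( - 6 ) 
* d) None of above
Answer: b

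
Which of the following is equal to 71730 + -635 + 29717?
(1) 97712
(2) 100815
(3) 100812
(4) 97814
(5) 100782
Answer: 3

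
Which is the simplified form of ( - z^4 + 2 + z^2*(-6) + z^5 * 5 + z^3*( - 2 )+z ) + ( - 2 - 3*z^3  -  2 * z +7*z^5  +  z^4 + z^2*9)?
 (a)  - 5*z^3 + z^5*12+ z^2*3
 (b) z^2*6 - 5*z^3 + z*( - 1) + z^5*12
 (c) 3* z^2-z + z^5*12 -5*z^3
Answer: c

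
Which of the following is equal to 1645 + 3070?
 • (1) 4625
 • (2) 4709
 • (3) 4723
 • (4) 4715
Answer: 4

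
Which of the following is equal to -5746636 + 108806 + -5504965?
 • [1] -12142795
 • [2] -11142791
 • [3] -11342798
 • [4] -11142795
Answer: 4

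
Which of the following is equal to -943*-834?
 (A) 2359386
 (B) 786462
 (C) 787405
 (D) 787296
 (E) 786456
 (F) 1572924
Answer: B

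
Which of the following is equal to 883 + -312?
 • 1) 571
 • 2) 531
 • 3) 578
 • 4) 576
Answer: 1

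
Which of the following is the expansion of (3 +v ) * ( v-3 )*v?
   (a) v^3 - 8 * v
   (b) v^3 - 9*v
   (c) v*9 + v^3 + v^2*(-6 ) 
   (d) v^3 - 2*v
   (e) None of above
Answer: b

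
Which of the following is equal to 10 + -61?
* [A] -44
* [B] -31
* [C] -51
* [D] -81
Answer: C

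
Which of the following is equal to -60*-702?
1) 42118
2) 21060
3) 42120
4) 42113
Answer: 3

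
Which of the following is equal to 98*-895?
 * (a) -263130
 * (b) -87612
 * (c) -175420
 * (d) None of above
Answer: d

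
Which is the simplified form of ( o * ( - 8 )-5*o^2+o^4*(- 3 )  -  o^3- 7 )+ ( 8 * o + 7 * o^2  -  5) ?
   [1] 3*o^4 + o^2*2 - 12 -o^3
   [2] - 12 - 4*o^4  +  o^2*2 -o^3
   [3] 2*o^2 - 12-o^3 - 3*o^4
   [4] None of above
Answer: 3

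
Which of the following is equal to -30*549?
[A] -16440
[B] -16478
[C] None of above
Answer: C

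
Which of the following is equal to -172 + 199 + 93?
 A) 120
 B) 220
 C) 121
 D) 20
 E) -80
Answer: A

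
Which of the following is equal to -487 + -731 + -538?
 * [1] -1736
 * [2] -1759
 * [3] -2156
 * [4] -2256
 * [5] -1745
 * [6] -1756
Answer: 6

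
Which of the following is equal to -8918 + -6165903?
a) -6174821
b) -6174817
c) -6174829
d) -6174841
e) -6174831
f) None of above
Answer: a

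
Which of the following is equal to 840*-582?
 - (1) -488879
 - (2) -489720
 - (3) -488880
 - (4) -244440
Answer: 3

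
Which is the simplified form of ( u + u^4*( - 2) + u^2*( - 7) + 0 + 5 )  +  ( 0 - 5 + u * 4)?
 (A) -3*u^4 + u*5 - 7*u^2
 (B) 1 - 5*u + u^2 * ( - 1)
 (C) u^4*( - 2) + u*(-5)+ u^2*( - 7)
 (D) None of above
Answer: D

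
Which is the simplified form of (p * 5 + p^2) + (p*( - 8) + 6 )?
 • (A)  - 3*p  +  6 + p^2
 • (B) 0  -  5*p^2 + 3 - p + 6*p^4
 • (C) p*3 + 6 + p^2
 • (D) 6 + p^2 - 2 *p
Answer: A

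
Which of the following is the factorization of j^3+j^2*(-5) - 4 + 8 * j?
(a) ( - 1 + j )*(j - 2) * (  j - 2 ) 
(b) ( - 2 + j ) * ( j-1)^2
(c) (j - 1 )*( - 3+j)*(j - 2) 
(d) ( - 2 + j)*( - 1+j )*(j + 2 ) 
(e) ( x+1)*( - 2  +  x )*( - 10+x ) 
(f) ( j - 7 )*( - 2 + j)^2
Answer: a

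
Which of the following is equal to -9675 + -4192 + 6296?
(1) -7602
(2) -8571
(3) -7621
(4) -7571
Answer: 4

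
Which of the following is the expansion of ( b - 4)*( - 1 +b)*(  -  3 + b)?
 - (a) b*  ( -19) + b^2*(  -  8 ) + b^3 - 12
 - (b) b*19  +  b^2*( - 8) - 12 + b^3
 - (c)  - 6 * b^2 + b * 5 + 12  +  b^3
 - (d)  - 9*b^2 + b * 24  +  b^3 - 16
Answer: b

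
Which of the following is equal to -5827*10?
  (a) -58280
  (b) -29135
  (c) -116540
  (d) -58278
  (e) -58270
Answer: e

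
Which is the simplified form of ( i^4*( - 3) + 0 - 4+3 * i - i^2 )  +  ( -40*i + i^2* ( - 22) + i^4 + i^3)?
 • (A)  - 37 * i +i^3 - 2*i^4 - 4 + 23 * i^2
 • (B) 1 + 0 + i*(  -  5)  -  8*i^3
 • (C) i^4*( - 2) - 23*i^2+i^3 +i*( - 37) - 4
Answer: C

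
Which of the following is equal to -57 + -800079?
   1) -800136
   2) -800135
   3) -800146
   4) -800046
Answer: 1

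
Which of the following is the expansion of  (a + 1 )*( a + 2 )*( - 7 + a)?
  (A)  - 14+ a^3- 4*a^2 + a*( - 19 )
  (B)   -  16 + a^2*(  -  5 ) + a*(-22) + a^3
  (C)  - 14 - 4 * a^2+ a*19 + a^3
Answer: A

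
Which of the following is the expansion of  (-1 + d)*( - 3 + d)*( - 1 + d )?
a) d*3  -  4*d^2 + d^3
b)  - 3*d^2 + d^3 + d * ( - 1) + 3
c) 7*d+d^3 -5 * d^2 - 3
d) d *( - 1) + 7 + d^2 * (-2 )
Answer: c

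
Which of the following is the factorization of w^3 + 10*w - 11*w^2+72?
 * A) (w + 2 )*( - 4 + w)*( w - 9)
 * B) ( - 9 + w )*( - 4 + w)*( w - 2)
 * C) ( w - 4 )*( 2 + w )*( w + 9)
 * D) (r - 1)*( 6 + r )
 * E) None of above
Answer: A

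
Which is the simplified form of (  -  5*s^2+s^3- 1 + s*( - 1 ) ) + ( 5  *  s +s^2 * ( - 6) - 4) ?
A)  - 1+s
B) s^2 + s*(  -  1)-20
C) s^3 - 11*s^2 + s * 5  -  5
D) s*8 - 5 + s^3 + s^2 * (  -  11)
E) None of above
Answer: E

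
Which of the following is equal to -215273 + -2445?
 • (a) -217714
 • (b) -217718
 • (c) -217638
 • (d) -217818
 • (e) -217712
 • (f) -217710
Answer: b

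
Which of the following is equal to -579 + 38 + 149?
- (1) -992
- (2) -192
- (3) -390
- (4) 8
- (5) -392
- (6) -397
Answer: 5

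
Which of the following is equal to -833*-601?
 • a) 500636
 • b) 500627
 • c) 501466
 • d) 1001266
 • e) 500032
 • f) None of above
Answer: f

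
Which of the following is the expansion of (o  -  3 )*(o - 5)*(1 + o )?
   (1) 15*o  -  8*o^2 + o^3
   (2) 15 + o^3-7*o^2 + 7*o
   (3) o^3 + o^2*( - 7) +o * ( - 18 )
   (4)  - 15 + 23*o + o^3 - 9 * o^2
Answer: 2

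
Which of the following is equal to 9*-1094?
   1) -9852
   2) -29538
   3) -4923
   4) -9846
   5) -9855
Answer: 4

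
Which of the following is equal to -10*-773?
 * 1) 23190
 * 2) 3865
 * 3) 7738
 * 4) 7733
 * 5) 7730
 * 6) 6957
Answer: 5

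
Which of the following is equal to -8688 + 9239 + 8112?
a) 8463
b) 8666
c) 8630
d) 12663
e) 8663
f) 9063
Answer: e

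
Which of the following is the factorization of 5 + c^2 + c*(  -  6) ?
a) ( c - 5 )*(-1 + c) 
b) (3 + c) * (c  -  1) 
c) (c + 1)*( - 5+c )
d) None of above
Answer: a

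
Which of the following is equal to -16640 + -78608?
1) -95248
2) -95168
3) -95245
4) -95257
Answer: 1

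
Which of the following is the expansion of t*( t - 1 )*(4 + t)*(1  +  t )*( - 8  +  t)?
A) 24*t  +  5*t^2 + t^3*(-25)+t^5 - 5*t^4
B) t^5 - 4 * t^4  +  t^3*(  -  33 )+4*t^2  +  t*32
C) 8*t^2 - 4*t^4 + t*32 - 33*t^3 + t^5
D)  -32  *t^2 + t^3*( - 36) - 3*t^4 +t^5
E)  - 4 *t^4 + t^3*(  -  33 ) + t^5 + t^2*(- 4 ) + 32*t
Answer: B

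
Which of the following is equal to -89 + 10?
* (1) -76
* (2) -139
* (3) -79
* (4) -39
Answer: 3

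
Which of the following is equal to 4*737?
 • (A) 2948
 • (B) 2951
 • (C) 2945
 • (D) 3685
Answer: A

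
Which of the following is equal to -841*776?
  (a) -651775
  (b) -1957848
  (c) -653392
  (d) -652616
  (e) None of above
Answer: d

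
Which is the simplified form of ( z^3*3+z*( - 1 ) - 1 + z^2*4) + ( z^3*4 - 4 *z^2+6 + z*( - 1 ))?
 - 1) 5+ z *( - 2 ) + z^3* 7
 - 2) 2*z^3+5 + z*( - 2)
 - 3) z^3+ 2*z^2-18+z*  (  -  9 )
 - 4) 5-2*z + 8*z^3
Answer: 1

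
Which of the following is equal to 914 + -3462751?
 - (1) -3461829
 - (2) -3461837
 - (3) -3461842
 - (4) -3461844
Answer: 2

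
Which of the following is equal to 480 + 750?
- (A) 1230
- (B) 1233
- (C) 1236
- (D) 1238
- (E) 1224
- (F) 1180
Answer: A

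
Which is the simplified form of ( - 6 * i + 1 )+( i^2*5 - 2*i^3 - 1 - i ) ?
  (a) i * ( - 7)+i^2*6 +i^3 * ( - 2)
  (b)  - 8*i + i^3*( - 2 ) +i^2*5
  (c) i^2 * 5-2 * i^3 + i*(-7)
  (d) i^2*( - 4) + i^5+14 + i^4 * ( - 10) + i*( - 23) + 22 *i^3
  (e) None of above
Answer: c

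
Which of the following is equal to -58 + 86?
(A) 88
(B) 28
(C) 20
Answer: B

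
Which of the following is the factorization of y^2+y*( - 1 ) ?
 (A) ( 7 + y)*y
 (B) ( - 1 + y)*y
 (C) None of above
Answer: B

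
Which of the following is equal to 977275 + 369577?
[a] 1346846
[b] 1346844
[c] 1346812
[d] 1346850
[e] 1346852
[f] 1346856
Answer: e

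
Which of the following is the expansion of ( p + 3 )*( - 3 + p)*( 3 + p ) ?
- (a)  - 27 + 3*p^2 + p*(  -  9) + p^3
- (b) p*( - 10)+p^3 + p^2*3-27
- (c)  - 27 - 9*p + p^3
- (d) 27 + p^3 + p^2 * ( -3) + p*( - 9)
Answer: a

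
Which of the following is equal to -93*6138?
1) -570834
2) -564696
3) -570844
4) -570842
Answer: 1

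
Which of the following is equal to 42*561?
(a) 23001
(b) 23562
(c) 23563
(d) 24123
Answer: b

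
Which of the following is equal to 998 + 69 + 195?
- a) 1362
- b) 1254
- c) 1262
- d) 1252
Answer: c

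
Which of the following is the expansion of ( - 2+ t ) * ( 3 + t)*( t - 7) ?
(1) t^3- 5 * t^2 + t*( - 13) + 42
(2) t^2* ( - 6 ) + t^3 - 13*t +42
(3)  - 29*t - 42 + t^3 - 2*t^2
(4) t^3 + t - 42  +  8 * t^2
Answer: 2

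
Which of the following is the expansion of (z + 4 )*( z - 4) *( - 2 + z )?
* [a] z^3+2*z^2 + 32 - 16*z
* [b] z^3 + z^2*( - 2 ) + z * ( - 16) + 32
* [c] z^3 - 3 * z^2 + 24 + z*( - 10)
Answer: b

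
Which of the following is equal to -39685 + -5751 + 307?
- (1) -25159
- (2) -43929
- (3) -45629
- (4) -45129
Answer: 4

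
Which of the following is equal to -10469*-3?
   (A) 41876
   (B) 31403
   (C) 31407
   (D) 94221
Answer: C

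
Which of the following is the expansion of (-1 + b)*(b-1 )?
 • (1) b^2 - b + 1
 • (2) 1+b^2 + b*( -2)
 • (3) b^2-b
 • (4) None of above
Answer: 2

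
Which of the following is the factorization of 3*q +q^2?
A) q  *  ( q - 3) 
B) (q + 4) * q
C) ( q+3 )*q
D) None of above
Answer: C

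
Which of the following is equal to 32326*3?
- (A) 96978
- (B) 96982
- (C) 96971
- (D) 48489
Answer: A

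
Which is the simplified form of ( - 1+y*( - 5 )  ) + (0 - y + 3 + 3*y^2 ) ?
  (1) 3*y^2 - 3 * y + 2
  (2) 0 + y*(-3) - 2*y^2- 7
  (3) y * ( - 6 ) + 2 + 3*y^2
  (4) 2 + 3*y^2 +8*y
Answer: 3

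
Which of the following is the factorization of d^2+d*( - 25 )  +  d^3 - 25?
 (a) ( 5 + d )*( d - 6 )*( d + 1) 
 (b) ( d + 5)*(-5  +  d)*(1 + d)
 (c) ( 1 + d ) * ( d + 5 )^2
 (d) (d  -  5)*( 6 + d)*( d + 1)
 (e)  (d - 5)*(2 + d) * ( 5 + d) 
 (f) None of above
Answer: b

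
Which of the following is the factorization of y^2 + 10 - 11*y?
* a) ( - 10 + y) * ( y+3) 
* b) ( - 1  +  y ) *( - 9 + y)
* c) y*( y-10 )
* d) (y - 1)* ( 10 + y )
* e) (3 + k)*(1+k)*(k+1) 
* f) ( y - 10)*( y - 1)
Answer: f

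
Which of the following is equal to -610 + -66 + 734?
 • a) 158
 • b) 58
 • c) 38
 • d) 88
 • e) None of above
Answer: b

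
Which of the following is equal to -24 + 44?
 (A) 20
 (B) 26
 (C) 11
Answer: A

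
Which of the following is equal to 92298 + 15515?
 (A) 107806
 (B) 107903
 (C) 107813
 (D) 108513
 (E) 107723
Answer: C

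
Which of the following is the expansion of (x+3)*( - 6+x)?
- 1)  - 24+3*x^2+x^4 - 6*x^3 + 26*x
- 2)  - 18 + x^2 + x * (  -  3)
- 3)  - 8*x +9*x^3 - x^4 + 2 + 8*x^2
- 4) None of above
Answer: 2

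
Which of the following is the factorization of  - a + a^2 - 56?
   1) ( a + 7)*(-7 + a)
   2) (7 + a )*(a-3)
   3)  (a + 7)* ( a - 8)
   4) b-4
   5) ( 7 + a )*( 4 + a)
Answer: 3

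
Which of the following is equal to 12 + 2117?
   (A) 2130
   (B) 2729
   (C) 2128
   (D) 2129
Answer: D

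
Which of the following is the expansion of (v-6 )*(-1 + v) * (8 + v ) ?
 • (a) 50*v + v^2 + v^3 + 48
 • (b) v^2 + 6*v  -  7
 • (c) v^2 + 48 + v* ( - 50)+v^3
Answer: c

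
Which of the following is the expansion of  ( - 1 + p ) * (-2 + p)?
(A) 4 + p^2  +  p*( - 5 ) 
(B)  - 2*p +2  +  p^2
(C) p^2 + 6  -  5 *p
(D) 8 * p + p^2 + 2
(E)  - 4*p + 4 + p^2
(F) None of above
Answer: F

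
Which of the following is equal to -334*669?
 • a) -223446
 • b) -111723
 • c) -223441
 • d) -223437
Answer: a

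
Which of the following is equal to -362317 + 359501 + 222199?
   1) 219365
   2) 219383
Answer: 2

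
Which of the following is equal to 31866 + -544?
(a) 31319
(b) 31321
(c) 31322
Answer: c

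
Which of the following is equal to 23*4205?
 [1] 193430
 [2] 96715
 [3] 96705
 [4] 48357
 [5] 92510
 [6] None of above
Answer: 2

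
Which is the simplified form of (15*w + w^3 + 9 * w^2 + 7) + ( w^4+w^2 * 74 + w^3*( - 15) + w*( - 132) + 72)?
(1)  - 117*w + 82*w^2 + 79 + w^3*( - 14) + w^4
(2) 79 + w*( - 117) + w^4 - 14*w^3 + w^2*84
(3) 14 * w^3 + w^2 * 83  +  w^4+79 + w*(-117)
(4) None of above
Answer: 4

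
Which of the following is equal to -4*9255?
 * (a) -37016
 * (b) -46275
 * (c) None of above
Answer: c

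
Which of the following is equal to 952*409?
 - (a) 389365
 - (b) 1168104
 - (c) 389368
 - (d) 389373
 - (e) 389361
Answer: c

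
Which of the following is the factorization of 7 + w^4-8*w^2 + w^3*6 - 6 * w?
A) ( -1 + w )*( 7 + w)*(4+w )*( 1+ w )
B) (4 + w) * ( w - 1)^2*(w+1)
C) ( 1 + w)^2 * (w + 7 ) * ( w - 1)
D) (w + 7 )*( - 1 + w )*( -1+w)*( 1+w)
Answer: D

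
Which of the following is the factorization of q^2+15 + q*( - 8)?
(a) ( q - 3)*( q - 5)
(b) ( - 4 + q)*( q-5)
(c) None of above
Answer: a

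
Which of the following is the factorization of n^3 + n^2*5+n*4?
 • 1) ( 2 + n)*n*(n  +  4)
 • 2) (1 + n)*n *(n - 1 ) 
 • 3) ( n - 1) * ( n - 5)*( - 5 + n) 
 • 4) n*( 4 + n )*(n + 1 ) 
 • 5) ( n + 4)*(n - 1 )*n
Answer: 4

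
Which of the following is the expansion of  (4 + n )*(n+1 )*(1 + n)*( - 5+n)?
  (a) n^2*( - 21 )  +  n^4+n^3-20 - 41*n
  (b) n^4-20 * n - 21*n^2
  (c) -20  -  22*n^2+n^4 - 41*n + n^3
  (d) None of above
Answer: a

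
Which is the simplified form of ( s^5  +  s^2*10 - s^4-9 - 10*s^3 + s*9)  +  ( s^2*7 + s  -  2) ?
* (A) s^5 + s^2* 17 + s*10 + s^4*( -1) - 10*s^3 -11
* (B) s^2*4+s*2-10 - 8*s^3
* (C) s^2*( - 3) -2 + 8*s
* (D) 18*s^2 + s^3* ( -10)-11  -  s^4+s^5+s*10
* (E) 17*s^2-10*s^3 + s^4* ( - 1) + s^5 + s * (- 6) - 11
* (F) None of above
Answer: A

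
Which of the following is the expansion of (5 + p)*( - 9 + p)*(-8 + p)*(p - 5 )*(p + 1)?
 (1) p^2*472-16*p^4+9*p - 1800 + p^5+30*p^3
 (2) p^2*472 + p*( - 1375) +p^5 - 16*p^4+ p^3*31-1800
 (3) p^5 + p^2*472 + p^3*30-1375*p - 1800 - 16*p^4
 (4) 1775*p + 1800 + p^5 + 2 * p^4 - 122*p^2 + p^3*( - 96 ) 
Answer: 3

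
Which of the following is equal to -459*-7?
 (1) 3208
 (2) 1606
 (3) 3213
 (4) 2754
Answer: 3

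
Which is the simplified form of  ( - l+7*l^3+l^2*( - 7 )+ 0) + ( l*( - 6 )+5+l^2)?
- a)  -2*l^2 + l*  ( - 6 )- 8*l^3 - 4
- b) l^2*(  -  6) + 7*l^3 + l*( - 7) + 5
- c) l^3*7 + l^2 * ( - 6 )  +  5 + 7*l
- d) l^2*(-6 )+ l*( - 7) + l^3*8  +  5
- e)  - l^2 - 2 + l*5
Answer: b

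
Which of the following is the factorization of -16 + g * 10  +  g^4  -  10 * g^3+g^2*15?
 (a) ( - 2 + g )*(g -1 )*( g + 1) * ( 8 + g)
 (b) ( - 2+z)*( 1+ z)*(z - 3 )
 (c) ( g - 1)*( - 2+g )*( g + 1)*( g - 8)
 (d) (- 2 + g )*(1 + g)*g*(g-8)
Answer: c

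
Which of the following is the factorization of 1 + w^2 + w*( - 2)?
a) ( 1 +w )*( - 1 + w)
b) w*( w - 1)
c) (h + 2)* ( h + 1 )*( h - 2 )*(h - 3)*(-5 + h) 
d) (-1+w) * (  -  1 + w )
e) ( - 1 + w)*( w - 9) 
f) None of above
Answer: d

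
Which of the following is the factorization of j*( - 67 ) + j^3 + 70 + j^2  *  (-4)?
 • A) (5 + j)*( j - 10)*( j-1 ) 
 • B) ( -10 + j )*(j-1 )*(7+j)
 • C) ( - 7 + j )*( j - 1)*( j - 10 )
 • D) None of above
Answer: B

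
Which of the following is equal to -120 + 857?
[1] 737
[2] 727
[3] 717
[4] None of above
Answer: 1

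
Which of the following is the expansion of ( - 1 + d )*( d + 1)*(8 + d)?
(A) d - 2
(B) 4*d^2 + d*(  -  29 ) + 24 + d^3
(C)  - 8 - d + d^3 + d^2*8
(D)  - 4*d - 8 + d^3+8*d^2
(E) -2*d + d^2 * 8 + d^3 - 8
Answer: C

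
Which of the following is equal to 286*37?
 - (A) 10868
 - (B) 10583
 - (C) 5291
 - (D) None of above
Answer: D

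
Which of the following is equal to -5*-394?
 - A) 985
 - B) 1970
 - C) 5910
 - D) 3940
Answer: B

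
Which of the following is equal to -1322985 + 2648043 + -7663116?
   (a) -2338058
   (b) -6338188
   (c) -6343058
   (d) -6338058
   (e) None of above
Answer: d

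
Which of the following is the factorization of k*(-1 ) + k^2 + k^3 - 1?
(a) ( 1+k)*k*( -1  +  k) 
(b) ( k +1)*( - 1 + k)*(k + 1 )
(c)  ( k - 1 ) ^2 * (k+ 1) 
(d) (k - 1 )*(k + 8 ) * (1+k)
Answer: b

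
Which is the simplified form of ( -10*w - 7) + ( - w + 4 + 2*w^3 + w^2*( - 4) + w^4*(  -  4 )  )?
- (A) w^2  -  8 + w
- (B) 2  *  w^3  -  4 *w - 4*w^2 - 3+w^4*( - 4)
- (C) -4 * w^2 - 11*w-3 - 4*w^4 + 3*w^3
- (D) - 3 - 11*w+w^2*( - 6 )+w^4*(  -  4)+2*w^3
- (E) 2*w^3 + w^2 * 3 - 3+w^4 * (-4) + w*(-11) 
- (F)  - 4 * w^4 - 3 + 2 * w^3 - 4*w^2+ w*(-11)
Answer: F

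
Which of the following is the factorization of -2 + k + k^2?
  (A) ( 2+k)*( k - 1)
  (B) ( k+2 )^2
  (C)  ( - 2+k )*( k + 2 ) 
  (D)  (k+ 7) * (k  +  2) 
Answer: A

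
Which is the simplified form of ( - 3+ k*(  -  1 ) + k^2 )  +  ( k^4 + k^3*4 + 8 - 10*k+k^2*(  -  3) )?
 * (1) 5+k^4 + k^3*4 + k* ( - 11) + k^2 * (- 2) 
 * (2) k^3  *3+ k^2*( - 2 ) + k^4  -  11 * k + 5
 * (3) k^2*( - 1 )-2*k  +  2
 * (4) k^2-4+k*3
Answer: 1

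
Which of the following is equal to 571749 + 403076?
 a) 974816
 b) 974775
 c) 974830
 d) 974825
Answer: d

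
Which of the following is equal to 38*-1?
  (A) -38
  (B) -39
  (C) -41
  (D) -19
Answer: A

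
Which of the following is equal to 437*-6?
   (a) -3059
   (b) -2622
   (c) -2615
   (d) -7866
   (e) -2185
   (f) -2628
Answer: b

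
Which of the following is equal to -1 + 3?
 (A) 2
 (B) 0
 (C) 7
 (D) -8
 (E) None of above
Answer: A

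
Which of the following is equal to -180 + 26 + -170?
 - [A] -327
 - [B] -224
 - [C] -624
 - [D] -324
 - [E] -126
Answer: D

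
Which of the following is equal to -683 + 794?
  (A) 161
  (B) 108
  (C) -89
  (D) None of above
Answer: D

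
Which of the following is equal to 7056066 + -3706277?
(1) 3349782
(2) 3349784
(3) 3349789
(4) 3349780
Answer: 3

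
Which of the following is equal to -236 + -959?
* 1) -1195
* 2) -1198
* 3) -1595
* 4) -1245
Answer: 1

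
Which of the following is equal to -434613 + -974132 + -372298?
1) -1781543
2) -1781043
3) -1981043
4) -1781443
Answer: 2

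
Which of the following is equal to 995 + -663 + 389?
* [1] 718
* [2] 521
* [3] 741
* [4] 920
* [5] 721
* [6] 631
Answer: 5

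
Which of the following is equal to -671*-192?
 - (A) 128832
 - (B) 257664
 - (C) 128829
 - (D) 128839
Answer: A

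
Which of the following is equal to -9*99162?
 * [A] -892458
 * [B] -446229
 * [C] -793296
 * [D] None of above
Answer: A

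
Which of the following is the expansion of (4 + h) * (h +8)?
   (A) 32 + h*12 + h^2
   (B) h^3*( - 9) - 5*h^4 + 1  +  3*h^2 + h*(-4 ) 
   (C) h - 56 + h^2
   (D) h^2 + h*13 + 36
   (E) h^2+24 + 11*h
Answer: A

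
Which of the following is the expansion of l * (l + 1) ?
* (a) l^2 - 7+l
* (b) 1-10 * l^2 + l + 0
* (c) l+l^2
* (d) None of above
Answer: c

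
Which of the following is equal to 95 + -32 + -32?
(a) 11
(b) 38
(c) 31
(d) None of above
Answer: c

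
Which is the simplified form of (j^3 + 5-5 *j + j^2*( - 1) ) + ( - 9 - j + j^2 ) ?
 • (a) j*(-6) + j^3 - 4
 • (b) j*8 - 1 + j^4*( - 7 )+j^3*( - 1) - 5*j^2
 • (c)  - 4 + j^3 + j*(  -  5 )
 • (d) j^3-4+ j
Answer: a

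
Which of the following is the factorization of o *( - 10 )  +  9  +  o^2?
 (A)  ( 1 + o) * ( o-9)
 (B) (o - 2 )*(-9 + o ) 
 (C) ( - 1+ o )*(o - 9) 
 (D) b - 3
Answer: C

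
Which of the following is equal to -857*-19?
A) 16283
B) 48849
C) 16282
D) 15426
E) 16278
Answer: A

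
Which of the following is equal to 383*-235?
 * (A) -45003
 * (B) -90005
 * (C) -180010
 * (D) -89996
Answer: B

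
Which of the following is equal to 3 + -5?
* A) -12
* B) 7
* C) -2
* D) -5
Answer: C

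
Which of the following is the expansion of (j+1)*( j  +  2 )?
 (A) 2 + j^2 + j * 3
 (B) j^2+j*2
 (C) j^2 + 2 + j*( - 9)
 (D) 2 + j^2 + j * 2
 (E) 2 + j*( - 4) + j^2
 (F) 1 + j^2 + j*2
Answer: A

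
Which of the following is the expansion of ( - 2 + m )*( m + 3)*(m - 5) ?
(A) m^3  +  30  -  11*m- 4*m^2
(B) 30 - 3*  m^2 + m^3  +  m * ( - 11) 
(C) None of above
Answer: A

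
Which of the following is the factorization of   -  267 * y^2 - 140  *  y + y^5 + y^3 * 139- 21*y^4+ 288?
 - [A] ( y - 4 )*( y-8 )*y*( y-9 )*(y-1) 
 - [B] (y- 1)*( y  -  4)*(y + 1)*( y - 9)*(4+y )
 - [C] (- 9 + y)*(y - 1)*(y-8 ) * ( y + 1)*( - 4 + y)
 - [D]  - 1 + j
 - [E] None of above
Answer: C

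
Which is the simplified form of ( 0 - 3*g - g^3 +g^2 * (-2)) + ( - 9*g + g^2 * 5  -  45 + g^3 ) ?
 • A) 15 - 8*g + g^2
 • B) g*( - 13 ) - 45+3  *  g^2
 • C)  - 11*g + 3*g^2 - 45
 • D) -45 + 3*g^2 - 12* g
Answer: D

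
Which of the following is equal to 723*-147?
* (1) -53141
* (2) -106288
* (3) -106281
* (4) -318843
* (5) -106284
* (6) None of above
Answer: 3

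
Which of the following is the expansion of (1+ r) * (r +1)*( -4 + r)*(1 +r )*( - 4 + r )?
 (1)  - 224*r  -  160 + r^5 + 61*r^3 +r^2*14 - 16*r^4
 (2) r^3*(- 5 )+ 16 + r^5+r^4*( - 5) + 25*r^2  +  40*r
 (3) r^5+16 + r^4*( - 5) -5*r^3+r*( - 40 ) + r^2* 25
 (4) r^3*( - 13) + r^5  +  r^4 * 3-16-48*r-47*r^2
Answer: 2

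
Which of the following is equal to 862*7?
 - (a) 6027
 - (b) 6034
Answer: b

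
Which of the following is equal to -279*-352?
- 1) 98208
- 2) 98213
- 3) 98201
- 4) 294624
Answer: 1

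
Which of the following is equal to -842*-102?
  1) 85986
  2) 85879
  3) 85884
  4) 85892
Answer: 3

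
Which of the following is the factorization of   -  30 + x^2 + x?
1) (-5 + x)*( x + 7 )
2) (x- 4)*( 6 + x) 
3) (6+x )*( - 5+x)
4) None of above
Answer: 3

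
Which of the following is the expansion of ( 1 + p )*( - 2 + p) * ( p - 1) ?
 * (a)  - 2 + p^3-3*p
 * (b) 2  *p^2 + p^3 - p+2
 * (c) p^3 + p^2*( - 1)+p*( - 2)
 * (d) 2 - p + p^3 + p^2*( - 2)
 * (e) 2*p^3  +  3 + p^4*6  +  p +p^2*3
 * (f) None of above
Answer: d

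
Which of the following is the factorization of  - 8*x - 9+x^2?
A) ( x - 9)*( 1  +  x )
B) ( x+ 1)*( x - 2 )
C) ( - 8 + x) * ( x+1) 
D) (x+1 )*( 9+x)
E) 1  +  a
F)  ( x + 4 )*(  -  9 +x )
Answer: A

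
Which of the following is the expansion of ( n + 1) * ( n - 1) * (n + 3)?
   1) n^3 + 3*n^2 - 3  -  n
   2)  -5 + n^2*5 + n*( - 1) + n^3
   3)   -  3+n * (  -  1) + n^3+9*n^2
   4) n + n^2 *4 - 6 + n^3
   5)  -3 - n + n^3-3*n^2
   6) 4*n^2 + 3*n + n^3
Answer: 1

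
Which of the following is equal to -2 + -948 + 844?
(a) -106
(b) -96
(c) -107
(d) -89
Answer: a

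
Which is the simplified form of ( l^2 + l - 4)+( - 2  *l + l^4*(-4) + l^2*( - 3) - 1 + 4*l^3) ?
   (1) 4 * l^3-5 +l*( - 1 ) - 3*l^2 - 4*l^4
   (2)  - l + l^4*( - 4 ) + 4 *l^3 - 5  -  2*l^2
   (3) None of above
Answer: 2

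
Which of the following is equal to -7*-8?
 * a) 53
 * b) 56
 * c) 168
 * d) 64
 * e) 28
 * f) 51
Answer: b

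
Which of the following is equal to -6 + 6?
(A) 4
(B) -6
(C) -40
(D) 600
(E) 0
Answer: E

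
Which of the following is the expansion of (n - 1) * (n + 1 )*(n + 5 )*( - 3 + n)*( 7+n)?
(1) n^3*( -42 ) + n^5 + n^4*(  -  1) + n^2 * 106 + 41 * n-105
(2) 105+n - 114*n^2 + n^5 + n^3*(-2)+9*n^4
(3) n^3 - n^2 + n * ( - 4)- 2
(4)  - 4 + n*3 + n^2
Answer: 2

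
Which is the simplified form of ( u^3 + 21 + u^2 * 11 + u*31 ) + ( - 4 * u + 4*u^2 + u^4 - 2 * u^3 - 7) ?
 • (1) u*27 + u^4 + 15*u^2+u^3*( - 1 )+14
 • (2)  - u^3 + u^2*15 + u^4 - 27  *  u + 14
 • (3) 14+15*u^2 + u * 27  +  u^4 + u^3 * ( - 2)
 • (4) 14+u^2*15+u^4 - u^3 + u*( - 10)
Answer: 1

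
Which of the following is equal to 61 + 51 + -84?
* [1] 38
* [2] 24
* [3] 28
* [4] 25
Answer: 3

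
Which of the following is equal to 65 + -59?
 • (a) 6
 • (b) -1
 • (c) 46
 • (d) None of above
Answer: a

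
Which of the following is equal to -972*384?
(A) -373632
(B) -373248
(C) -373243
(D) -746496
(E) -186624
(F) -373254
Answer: B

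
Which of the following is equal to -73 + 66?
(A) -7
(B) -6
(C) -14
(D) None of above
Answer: A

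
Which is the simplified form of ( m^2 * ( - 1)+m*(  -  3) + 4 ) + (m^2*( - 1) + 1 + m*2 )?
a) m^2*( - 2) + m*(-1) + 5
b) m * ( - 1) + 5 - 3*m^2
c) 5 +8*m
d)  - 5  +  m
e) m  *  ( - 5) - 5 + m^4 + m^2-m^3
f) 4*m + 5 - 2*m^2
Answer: a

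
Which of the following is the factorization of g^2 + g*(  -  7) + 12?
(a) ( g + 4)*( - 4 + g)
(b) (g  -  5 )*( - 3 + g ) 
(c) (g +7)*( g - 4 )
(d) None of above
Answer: d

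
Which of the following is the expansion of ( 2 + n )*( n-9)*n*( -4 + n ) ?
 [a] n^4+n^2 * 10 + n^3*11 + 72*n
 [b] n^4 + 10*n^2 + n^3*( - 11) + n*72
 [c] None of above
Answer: b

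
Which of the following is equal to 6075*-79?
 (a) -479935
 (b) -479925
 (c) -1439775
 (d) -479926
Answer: b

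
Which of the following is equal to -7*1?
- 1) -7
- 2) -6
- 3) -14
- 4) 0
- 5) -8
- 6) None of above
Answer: 1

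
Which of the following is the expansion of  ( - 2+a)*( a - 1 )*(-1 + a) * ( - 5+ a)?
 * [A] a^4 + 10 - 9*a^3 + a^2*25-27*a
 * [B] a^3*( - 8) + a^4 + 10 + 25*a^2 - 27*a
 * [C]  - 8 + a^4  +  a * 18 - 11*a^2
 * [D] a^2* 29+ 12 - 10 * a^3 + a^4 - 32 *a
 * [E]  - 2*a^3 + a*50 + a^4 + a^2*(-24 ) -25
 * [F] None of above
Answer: A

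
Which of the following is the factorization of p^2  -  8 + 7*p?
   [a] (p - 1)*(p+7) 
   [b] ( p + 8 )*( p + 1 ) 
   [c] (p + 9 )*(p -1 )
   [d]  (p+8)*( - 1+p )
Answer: d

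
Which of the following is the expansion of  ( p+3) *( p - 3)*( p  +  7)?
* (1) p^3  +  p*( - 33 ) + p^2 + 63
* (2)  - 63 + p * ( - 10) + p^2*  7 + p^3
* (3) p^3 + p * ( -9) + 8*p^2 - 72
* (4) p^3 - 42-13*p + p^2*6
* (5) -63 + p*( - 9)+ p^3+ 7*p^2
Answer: 5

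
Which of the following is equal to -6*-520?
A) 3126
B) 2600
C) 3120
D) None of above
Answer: C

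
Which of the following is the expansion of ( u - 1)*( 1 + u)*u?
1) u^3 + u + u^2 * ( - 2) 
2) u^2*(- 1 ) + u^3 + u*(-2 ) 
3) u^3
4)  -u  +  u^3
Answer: 4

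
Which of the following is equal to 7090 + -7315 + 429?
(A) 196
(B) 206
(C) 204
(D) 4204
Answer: C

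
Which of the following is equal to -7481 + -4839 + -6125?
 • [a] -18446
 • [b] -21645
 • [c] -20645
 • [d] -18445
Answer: d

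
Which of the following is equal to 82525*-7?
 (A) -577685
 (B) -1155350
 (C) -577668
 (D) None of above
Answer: D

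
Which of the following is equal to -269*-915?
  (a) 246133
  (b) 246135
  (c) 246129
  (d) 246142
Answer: b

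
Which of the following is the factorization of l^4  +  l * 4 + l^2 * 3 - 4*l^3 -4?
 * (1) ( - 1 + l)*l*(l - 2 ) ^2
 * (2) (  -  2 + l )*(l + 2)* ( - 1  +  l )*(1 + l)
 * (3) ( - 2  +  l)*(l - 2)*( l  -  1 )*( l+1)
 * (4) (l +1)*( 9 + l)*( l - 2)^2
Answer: 3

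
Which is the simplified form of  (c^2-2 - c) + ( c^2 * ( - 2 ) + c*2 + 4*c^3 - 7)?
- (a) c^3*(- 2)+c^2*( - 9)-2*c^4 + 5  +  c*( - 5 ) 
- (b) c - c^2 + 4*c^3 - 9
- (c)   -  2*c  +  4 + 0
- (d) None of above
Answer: b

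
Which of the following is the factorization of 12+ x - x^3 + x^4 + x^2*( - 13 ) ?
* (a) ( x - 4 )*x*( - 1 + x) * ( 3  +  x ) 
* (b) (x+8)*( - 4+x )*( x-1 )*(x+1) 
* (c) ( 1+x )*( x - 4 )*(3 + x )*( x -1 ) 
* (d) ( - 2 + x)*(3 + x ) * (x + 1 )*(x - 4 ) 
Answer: c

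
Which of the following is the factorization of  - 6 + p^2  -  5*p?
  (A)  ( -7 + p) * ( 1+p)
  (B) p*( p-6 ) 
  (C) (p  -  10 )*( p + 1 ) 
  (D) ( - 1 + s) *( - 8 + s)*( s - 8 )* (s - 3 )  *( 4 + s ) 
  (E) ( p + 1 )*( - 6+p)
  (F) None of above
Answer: E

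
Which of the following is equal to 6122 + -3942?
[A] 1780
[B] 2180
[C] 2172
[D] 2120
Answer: B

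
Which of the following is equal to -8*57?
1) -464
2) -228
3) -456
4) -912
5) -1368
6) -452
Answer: 3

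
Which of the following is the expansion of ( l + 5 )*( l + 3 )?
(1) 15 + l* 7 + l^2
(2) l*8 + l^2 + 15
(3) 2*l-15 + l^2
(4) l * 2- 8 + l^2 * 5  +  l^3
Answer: 2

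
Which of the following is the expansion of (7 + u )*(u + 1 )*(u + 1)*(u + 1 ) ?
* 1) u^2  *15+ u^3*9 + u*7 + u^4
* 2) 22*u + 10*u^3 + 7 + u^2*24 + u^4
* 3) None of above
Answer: 2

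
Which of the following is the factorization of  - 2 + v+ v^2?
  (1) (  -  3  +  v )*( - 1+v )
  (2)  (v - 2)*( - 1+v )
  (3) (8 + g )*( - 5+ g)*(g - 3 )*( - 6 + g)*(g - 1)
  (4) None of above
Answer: 4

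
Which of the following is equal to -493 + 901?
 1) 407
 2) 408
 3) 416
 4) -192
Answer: 2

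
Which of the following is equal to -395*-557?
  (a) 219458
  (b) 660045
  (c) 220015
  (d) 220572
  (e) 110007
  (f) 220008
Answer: c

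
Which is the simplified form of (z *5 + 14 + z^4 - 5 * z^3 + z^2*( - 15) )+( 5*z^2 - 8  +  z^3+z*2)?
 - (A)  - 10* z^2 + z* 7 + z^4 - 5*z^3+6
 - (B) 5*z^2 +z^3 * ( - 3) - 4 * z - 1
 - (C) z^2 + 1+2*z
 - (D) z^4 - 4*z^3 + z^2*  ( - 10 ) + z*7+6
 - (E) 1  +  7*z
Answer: D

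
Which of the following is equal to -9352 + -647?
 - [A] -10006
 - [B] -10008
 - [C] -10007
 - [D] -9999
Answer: D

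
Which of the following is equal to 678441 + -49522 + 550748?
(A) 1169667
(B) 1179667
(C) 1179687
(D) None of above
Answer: B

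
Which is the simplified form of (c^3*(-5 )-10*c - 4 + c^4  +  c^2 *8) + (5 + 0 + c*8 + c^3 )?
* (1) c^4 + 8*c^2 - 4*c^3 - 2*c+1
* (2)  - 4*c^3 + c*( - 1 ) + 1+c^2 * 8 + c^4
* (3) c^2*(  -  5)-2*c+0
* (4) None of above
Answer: 1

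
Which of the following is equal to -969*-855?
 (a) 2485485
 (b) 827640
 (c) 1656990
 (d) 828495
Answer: d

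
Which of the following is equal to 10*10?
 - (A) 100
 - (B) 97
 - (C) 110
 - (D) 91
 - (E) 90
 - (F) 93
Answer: A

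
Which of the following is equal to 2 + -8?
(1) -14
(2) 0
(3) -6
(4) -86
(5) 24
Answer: 3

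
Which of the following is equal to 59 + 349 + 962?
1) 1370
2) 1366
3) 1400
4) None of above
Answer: 1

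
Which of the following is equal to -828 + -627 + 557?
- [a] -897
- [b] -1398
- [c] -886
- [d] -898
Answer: d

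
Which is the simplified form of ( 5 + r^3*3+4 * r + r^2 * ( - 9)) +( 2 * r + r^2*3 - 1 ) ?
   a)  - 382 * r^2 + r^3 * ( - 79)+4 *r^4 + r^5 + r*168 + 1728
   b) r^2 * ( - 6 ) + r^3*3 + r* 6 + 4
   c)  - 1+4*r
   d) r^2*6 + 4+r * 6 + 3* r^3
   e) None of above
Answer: b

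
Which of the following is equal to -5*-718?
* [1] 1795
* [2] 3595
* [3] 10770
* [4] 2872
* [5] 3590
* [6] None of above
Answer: 5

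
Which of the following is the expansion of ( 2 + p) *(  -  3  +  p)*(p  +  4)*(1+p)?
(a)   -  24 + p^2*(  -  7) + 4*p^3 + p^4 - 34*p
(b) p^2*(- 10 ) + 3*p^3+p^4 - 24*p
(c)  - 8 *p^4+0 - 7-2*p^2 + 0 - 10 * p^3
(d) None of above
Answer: a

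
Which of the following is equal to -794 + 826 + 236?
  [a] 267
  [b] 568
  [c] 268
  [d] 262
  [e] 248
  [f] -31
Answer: c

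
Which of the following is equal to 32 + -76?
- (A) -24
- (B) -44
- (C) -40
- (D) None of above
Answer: B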